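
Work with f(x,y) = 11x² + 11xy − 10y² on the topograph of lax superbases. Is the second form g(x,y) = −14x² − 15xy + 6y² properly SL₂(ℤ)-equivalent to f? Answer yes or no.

D₁ = 561, D₂ = 561
river cycle of f (length 16): (-10, 9, 12), (12, 15, -7), (-7, 13, 14), (14, 15, -6), (-6, 21, 5), (5, 19, -10), (-10, 21, 3), (3, 21, -10), (-10, 19, 5), (5, 21, -6), … (6 more)
river cycle of g (length 16): (6, 15, -14), (-14, 13, 7), (7, 15, -12), (-12, 9, 10), (10, 11, -11), (-11, 11, 10), (10, 9, -12), (-12, 15, 7), (7, 13, -14), (-14, 15, 6), … (6 more)
cycles differ ⇒ inequivalent

no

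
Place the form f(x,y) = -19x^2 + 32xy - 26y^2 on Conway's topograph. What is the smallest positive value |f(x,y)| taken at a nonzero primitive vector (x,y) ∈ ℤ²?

translate: b→6 (≡-32 mod 38), so (19,-32,26)→(19,6,13)
flip: (19,6,13)→(13,-6,19)
reduced (well bottom): (13,-6,19) with a≤c, −a<b≤a
well minimum |f| = |-13| = 13 (negative-definite)

13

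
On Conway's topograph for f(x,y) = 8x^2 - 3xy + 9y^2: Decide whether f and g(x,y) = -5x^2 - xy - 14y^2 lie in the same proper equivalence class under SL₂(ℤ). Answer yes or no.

D₁ = -279, D₂ = -279
f: reduced (well bottom): (8,-3,9) with a≤c, −a<b≤a
g is negative-definite; reduce −g:
−g: reduced (well bottom): (5,1,14) with a≤c, −a<b≤a
flip sign back: reduced form of g is (-5,-1,-14)
reduced forms (8, -3, 9) vs (-5, -1, -14) ⇒ inequivalent

no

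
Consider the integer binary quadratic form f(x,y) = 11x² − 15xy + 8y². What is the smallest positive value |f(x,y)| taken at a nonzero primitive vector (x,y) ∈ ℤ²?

translate: b→7 (≡-15 mod 22), so (11,-15,8)→(11,7,4)
flip: (11,7,4)→(4,-7,11)
translate: b→1 (≡-7 mod 8), so (4,-7,11)→(4,1,8)
reduced (well bottom): (4,1,8) with a≤c, −a<b≤a
well minimum = a = 4

4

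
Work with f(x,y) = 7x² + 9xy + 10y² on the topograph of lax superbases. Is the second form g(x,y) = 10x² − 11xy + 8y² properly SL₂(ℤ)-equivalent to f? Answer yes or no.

D₁ = -199, D₂ = -199
f: translate: b→-5 (≡9 mod 14), so (7,9,10)→(7,-5,8)
f: reduced (well bottom): (7,-5,8) with a≤c, −a<b≤a
g: translate: b→9 (≡-11 mod 20), so (10,-11,8)→(10,9,7)
g: flip: (10,9,7)→(7,-9,10)
g: translate: b→5 (≡-9 mod 14), so (7,-9,10)→(7,5,8)
g: reduced (well bottom): (7,5,8) with a≤c, −a<b≤a
reduced forms (7, -5, 8) vs (7, 5, 8) ⇒ inequivalent

no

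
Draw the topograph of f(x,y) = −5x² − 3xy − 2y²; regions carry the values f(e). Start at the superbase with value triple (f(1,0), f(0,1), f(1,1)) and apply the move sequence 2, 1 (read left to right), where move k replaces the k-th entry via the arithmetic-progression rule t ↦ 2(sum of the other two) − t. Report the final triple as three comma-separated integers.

start (-5,-2,-10) = (f(1,0),f(0,1),f(1,1))
replace slot 2: 2·((-5)+(-10)) − (-2) = -28 → (-5,-28,-10)
replace slot 1: 2·((-28)+(-10)) − (-5) = -71 → (-71,-28,-10)

-71,-28,-10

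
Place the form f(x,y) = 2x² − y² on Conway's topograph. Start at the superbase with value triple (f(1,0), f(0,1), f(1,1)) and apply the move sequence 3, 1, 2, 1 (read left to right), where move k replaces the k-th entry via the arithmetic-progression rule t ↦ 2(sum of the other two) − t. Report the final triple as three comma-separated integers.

start (2,-1,1) = (f(1,0),f(0,1),f(1,1))
replace slot 3: 2·(2+(-1)) − 1 = 1 → (2,-1,1)
replace slot 1: 2·((-1)+1) − 2 = -2 → (-2,-1,1)
replace slot 2: 2·((-2)+1) − (-1) = -1 → (-2,-1,1)
replace slot 1: 2·((-1)+1) − (-2) = 2 → (2,-1,1)

2,-1,1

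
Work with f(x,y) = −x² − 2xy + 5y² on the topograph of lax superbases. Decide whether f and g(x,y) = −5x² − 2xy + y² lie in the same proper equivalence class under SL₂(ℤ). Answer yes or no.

D₁ = 24, D₂ = 24
river cycle of f (length 2): (-1, 4, 2), (2, 4, -1)
river cycle of g (length 2): (1, 4, -2), (-2, 4, 1)
cycles differ ⇒ inequivalent

no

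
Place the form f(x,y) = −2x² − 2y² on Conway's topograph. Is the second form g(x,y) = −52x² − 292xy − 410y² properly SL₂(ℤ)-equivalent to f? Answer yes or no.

D₁ = -16, D₂ = -16
f is negative-definite; reduce −f:
−f: reduced (well bottom): (2,0,2) with a≤c, −a<b≤a
flip sign back: reduced form of f is (-2,0,-2)
g is negative-definite; reduce −g:
−g: translate: b→-20 (≡292 mod 104), so (52,292,410)→(52,-20,2)
−g: flip: (52,-20,2)→(2,20,52)
−g: translate: b→0 (≡20 mod 4), so (2,20,52)→(2,0,2)
−g: reduced (well bottom): (2,0,2) with a≤c, −a<b≤a
flip sign back: reduced form of g is (-2,0,-2)
reduced forms (-2, 0, -2) vs (-2, 0, -2) ⇒ equivalent

yes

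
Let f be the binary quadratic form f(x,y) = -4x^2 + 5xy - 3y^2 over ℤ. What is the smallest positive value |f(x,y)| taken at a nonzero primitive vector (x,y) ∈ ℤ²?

translate: b→3 (≡-5 mod 8), so (4,-5,3)→(4,3,2)
flip: (4,3,2)→(2,-3,4)
translate: b→1 (≡-3 mod 4), so (2,-3,4)→(2,1,3)
reduced (well bottom): (2,1,3) with a≤c, −a<b≤a
well minimum |f| = |-2| = 2 (negative-definite)

2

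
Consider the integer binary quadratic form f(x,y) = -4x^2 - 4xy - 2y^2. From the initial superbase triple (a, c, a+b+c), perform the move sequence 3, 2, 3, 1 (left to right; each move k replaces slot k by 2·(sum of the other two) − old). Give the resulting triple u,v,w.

start (-4,-2,-10) = (f(1,0),f(0,1),f(1,1))
replace slot 3: 2·((-4)+(-2)) − (-10) = -2 → (-4,-2,-2)
replace slot 2: 2·((-4)+(-2)) − (-2) = -10 → (-4,-10,-2)
replace slot 3: 2·((-4)+(-10)) − (-2) = -26 → (-4,-10,-26)
replace slot 1: 2·((-10)+(-26)) − (-4) = -68 → (-68,-10,-26)

-68,-10,-26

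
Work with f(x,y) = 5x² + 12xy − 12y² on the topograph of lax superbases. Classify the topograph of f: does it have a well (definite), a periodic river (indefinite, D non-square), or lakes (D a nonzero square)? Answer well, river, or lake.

D = b²−4ac = 12² − 4·5·(-12) = 384
D > 0 non-square ⇒ indefinite ⇒ periodic river

river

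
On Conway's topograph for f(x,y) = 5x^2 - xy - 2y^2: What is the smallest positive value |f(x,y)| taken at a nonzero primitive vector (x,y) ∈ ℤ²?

descent: ρ → (-2,5,2)  [lands on river]
river: ρ → (2,3,-4)
river: ρ → (-4,5,1)
river: ρ → (1,5,-4)
river: ρ → (-4,3,2)
river: ρ → (2,5,-2)
river: ρ → (-2,3,4)
river: ρ → (4,5,-1)
river: ρ → (-1,5,4)
river: ρ → (4,3,-2)
closes: descent 1, river 10
min |a| on river = 1

1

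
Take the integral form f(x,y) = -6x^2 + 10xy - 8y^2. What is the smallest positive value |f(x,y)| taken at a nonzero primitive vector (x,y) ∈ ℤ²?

translate: b→2 (≡-10 mod 12), so (6,-10,8)→(6,2,4)
flip: (6,2,4)→(4,-2,6)
reduced (well bottom): (4,-2,6) with a≤c, −a<b≤a
well minimum |f| = |-4| = 4 (negative-definite)

4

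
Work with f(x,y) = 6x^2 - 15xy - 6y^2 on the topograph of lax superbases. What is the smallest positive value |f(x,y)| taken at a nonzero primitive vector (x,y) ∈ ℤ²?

descent: ρ → (-6,15,6)  [lands on river]
river: ρ → (6,9,-12)
river: ρ → (-12,15,3)
river: ρ → (3,15,-12)
river: ρ → (-12,9,6)
river: ρ → (6,15,-6)
river: ρ → (-6,9,12)
river: ρ → (12,15,-3)
river: ρ → (-3,15,12)
river: ρ → (12,9,-6)
closes: descent 1, river 10
min |a| on river = 3

3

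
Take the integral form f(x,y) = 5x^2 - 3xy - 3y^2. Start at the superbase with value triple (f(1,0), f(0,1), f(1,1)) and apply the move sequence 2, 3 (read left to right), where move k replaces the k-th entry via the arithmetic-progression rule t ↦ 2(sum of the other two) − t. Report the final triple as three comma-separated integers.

start (5,-3,-1) = (f(1,0),f(0,1),f(1,1))
replace slot 2: 2·(5+(-1)) − (-3) = 11 → (5,11,-1)
replace slot 3: 2·(5+11) − (-1) = 33 → (5,11,33)

5,11,33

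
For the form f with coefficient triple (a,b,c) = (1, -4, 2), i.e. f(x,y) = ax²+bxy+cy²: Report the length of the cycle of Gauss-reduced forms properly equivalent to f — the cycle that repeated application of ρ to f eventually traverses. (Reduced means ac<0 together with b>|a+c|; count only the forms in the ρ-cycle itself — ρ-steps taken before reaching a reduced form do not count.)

D = 8, ⌊√D⌋ = 2
descent: ρ → (2,0,-1)
descent: ρ → (-1,2,1)  [lands on river]
river: ρ → (1,2,-1)
ρ-cycle length = 2 (tail of 2 descent steps not counted)

2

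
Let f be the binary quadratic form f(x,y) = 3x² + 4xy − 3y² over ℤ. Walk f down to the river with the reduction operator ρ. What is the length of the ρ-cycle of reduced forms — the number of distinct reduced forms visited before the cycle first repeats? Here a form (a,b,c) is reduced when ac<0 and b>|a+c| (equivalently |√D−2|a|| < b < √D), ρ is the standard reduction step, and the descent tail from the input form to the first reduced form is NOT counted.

D = 52, ⌊√D⌋ = 7
river: ρ → (-3,2,4)
river: ρ → (4,6,-1)
river: ρ → (-1,6,4)
river: ρ → (4,2,-3)
river: ρ → (-3,4,3)
river: ρ → (3,2,-4)
river: ρ → (-4,6,1)
river: ρ → (1,6,-4)
river: ρ → (-4,2,3)
river: ρ → (3,4,-3)
ρ-cycle length = 10 (tail of 0 descent steps not counted)

10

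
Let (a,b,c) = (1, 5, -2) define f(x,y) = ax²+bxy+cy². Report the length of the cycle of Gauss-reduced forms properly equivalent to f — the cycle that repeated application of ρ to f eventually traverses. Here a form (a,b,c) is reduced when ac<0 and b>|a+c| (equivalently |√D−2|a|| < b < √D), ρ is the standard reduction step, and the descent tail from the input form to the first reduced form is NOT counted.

D = 33, ⌊√D⌋ = 5
river: ρ → (-2,3,3)
river: ρ → (3,3,-2)
river: ρ → (-2,5,1)
river: ρ → (1,5,-2)
ρ-cycle length = 4 (tail of 0 descent steps not counted)

4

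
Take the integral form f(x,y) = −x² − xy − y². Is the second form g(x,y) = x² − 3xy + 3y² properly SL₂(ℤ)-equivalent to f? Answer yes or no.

D₁ = -3, D₂ = -3
f is negative-definite; reduce −f:
−f: reduced (well bottom): (1,1,1) with a≤c, −a<b≤a
flip sign back: reduced form of f is (-1,-1,-1)
g: translate: b→1 (≡-3 mod 2), so (1,-3,3)→(1,1,1)
g: reduced (well bottom): (1,1,1) with a≤c, −a<b≤a
reduced forms (-1, -1, -1) vs (1, 1, 1) ⇒ inequivalent

no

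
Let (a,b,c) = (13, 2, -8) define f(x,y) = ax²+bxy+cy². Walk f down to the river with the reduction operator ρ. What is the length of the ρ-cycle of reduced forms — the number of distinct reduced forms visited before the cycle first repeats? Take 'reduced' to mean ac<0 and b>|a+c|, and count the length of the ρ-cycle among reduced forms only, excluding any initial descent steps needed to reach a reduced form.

D = 420, ⌊√D⌋ = 20
descent: ρ → (-8,14,7)  [lands on river]
river: ρ → (7,14,-8)
river: ρ → (-8,18,3)
river: ρ → (3,18,-8)
ρ-cycle length = 4 (tail of 1 descent step not counted)

4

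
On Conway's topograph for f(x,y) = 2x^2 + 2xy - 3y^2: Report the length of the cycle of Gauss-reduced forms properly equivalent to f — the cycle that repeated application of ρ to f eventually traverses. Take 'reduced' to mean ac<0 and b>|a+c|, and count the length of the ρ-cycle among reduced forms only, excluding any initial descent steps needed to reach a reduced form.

D = 28, ⌊√D⌋ = 5
river: ρ → (-3,4,1)
river: ρ → (1,4,-3)
river: ρ → (-3,2,2)
river: ρ → (2,2,-3)
ρ-cycle length = 4 (tail of 0 descent steps not counted)

4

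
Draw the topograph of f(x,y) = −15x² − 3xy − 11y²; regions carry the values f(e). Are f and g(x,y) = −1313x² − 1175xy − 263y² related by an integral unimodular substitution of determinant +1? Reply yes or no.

D₁ = -651, D₂ = -651
f is negative-definite; reduce −f:
−f: flip: (15,3,11)→(11,-3,15)
−f: reduced (well bottom): (11,-3,15) with a≤c, −a<b≤a
flip sign back: reduced form of f is (-11,3,-15)
g is negative-definite; reduce −g:
−g: flip: (1313,1175,263)→(263,-1175,1313)
−g: translate: b→-123 (≡-1175 mod 526), so (263,-1175,1313)→(263,-123,15)
−g: flip: (263,-123,15)→(15,123,263)
−g: translate: b→3 (≡123 mod 30), so (15,123,263)→(15,3,11)
−g: flip: (15,3,11)→(11,-3,15)
−g: reduced (well bottom): (11,-3,15) with a≤c, −a<b≤a
flip sign back: reduced form of g is (-11,3,-15)
reduced forms (-11, 3, -15) vs (-11, 3, -15) ⇒ equivalent

yes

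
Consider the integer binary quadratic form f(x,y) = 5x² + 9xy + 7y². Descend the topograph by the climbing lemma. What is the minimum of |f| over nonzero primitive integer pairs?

translate: b→-1 (≡9 mod 10), so (5,9,7)→(5,-1,3)
flip: (5,-1,3)→(3,1,5)
reduced (well bottom): (3,1,5) with a≤c, −a<b≤a
well minimum = a = 3

3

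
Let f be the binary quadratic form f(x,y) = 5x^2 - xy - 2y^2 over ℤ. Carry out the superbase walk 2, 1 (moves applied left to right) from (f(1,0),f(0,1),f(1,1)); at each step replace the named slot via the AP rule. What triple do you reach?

start (5,-2,2) = (f(1,0),f(0,1),f(1,1))
replace slot 2: 2·(5+2) − (-2) = 16 → (5,16,2)
replace slot 1: 2·(16+2) − 5 = 31 → (31,16,2)

31,16,2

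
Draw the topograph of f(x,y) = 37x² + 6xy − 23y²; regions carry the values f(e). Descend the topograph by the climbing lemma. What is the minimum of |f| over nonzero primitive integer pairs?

descent: ρ → (-23,40,20)  [lands on river]
river: ρ → (20,40,-23)
river: ρ → (-23,52,8)
river: ρ → (8,44,-47)
river: ρ → (-47,50,5)
river: ρ → (5,50,-47)
river: ρ → (-47,44,8)
river: ρ → (8,52,-23)
closes: descent 1, river 8
min |a| on river = 5

5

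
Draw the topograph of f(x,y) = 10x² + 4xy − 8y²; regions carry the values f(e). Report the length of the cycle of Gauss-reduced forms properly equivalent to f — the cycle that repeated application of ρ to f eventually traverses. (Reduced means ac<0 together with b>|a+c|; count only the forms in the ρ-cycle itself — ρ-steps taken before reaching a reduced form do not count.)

D = 336, ⌊√D⌋ = 18
river: ρ → (-8,12,6)
river: ρ → (6,12,-8)
river: ρ → (-8,4,10)
river: ρ → (10,16,-2)
river: ρ → (-2,16,10)
river: ρ → (10,4,-8)
ρ-cycle length = 6 (tail of 0 descent steps not counted)

6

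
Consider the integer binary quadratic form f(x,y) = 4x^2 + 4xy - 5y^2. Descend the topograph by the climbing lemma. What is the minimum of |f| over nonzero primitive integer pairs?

river: ρ → (-5,6,3)
river: ρ → (3,6,-5)
river: ρ → (-5,4,4)
river: ρ → (4,4,-5)
closes: descent 0, river 4
min |a| on river = 3

3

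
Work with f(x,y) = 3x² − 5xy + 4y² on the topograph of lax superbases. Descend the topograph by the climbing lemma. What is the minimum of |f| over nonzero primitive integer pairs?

translate: b→1 (≡-5 mod 6), so (3,-5,4)→(3,1,2)
flip: (3,1,2)→(2,-1,3)
reduced (well bottom): (2,-1,3) with a≤c, −a<b≤a
well minimum = a = 2

2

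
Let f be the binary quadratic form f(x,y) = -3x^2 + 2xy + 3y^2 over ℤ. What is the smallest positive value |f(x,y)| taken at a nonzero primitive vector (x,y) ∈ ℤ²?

river: ρ → (3,4,-2)
river: ρ → (-2,4,3)
river: ρ → (3,2,-3)
river: ρ → (-3,4,2)
river: ρ → (2,4,-3)
river: ρ → (-3,2,3)
closes: descent 0, river 6
min |a| on river = 2

2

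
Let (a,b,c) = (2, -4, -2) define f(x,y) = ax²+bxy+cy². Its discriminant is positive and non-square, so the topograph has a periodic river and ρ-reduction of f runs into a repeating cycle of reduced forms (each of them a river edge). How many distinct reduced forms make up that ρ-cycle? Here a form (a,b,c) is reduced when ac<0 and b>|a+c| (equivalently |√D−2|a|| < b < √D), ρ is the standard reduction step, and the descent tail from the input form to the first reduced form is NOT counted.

D = 32, ⌊√D⌋ = 5
descent: ρ → (-2,4,2)  [lands on river]
river: ρ → (2,4,-2)
ρ-cycle length = 2 (tail of 1 descent step not counted)

2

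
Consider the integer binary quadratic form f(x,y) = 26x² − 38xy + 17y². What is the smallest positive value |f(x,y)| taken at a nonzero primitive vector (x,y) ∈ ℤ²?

translate: b→14 (≡-38 mod 52), so (26,-38,17)→(26,14,5)
flip: (26,14,5)→(5,-14,26)
translate: b→-4 (≡-14 mod 10), so (5,-14,26)→(5,-4,17)
reduced (well bottom): (5,-4,17) with a≤c, −a<b≤a
well minimum = a = 5

5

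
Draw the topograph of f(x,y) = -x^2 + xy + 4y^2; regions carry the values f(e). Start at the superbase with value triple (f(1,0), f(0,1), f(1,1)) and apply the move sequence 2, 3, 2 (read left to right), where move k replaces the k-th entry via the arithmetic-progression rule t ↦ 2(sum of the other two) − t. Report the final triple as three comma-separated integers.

start (-1,4,4) = (f(1,0),f(0,1),f(1,1))
replace slot 2: 2·((-1)+4) − 4 = 2 → (-1,2,4)
replace slot 3: 2·((-1)+2) − 4 = -2 → (-1,2,-2)
replace slot 2: 2·((-1)+(-2)) − 2 = -8 → (-1,-8,-2)

-1,-8,-2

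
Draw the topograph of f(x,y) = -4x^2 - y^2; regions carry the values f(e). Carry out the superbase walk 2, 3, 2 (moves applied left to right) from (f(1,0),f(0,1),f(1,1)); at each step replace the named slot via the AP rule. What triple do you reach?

start (-4,-1,-5) = (f(1,0),f(0,1),f(1,1))
replace slot 2: 2·((-4)+(-5)) − (-1) = -17 → (-4,-17,-5)
replace slot 3: 2·((-4)+(-17)) − (-5) = -37 → (-4,-17,-37)
replace slot 2: 2·((-4)+(-37)) − (-17) = -65 → (-4,-65,-37)

-4,-65,-37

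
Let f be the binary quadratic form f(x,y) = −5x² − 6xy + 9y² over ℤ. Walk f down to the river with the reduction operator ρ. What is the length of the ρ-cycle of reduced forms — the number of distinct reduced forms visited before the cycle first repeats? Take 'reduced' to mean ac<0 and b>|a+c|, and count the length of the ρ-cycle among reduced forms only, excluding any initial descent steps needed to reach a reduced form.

D = 216, ⌊√D⌋ = 14
descent: ρ → (9,6,-5)  [lands on river]
river: ρ → (-5,14,1)
river: ρ → (1,14,-5)
river: ρ → (-5,6,9)
river: ρ → (9,12,-2)
river: ρ → (-2,12,9)
ρ-cycle length = 6 (tail of 1 descent step not counted)

6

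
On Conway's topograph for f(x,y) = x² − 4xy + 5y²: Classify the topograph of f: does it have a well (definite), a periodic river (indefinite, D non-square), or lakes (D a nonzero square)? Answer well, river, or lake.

D = b²−4ac = (-4)² − 4·1·5 = -4
D < 0 ⇒ definite ⇒ every region one sign ⇒ single well

well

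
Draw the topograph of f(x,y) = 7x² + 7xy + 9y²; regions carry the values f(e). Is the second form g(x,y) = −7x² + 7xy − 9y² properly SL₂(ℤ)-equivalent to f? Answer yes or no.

D₁ = -203, D₂ = -203
f: reduced (well bottom): (7,7,9) with a≤c, −a<b≤a
g is negative-definite; reduce −g:
−g: translate: b→7 (≡-7 mod 14), so (7,-7,9)→(7,7,9)
−g: reduced (well bottom): (7,7,9) with a≤c, −a<b≤a
flip sign back: reduced form of g is (-7,-7,-9)
reduced forms (7, 7, 9) vs (-7, -7, -9) ⇒ inequivalent

no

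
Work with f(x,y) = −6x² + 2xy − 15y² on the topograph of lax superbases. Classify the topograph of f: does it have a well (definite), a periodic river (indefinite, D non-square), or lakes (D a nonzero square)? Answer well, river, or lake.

D = b²−4ac = 2² − 4·(-6)·(-15) = -356
D < 0 ⇒ definite ⇒ every region one sign ⇒ single well

well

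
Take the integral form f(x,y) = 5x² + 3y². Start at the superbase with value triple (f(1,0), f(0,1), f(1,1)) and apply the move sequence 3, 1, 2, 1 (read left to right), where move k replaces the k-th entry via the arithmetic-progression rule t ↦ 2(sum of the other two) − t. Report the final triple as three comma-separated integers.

start (5,3,8) = (f(1,0),f(0,1),f(1,1))
replace slot 3: 2·(5+3) − 8 = 8 → (5,3,8)
replace slot 1: 2·(3+8) − 5 = 17 → (17,3,8)
replace slot 2: 2·(17+8) − 3 = 47 → (17,47,8)
replace slot 1: 2·(47+8) − 17 = 93 → (93,47,8)

93,47,8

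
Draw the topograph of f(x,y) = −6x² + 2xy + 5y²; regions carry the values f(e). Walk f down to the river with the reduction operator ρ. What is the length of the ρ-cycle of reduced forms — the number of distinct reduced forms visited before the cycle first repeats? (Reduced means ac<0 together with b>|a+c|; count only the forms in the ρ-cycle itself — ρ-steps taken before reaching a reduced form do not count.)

D = 124, ⌊√D⌋ = 11
river: ρ → (5,8,-3)
river: ρ → (-3,10,2)
river: ρ → (2,10,-3)
river: ρ → (-3,8,5)
river: ρ → (5,2,-6)
river: ρ → (-6,10,1)
river: ρ → (1,10,-6)
river: ρ → (-6,2,5)
ρ-cycle length = 8 (tail of 0 descent steps not counted)

8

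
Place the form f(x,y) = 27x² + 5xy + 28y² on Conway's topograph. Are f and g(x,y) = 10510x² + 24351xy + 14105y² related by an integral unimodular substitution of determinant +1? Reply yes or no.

D₁ = -2999, D₂ = -2999
f: reduced (well bottom): (27,5,28) with a≤c, −a<b≤a
g: translate: b→3331 (≡24351 mod 21020), so (10510,24351,14105)→(10510,3331,264)
g: flip: (10510,3331,264)→(264,-3331,10510)
g: translate: b→-163 (≡-3331 mod 528), so (264,-3331,10510)→(264,-163,28)
g: flip: (264,-163,28)→(28,163,264)
g: translate: b→-5 (≡163 mod 56), so (28,163,264)→(28,-5,27)
g: flip: (28,-5,27)→(27,5,28)
g: reduced (well bottom): (27,5,28) with a≤c, −a<b≤a
reduced forms (27, 5, 28) vs (27, 5, 28) ⇒ equivalent

yes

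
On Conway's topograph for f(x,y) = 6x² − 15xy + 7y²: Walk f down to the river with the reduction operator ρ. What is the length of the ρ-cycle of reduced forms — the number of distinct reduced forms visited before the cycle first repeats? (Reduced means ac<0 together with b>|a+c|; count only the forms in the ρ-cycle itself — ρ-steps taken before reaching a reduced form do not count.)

D = 57, ⌊√D⌋ = 7
descent: ρ → (7,1,-2)
descent: ρ → (-2,7,1)  [lands on river]
river: ρ → (1,7,-2)
river: ρ → (-2,5,4)
river: ρ → (4,3,-3)
river: ρ → (-3,3,4)
river: ρ → (4,5,-2)
ρ-cycle length = 6 (tail of 2 descent steps not counted)

6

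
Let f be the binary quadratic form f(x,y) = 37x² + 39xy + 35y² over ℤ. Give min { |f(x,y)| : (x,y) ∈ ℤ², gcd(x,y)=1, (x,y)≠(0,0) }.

translate: b→-35 (≡39 mod 74), so (37,39,35)→(37,-35,33)
flip: (37,-35,33)→(33,35,37)
translate: b→-31 (≡35 mod 66), so (33,35,37)→(33,-31,35)
reduced (well bottom): (33,-31,35) with a≤c, −a<b≤a
well minimum = a = 33

33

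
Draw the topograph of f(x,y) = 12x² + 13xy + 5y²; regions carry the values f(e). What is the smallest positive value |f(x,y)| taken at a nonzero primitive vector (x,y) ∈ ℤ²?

translate: b→-11 (≡13 mod 24), so (12,13,5)→(12,-11,4)
flip: (12,-11,4)→(4,11,12)
translate: b→3 (≡11 mod 8), so (4,11,12)→(4,3,5)
reduced (well bottom): (4,3,5) with a≤c, −a<b≤a
well minimum = a = 4

4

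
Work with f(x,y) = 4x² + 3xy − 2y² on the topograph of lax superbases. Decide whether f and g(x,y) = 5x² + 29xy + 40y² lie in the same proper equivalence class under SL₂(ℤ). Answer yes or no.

D₁ = 41, D₂ = 41
river cycle of f (length 10): (-2, 5, 2), (2, 3, -4), (-4, 5, 1), (1, 5, -4), (-4, 3, 2), (2, 5, -2), (-2, 3, 4), (4, 5, -1), (-1, 5, 4), (4, 3, -2)
river cycle of g (length 10): (-2, 5, 2), (2, 3, -4), (-4, 5, 1), (1, 5, -4), (-4, 3, 2), (2, 5, -2), (-2, 3, 4), (4, 5, -1), (-1, 5, 4), (4, 3, -2)
cycles coincide ⇒ equivalent

yes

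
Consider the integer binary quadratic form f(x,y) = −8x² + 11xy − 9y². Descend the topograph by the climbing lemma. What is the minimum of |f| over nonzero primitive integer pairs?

translate: b→5 (≡-11 mod 16), so (8,-11,9)→(8,5,6)
flip: (8,5,6)→(6,-5,8)
reduced (well bottom): (6,-5,8) with a≤c, −a<b≤a
well minimum |f| = |-6| = 6 (negative-definite)

6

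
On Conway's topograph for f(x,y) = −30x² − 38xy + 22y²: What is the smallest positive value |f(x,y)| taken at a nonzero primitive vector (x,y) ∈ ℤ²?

descent: ρ → (22,38,-30)  [lands on river]
river: ρ → (-30,22,30)
river: ρ → (30,38,-22)
river: ρ → (-22,50,18)
river: ρ → (18,58,-10)
river: ρ → (-10,62,6)
river: ρ → (6,58,-30)
river: ρ → (-30,62,2)
river: ρ → (2,62,-30)
river: ρ → (-30,58,6)
river: ρ → (6,62,-10)
river: ρ → (-10,58,18)
river: ρ → (18,50,-22)
river: ρ → (-22,38,30)
river: ρ → (30,22,-30)
river: ρ → (-30,38,22)
river: ρ → (22,50,-18)
river: ρ → (-18,58,10)
river: ρ → (10,62,-6)
river: ρ → (-6,58,30)
river: ρ → (30,62,-2)
river: ρ → (-2,62,30)
river: ρ → (30,58,-6)
river: ρ → (-6,62,10)
river: ρ → (10,58,-18)
river: ρ → (-18,50,22)
closes: descent 1, river 26
min |a| on river = 2

2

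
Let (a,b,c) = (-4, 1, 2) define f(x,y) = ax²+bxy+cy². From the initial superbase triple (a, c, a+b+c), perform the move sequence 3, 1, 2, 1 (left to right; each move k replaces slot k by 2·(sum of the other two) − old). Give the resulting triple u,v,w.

start (-4,2,-1) = (f(1,0),f(0,1),f(1,1))
replace slot 3: 2·((-4)+2) − (-1) = -3 → (-4,2,-3)
replace slot 1: 2·(2+(-3)) − (-4) = 2 → (2,2,-3)
replace slot 2: 2·(2+(-3)) − 2 = -4 → (2,-4,-3)
replace slot 1: 2·((-4)+(-3)) − 2 = -16 → (-16,-4,-3)

-16,-4,-3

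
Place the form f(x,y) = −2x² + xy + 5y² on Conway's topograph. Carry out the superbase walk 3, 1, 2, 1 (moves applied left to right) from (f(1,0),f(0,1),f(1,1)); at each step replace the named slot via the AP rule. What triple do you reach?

start (-2,5,4) = (f(1,0),f(0,1),f(1,1))
replace slot 3: 2·((-2)+5) − 4 = 2 → (-2,5,2)
replace slot 1: 2·(5+2) − (-2) = 16 → (16,5,2)
replace slot 2: 2·(16+2) − 5 = 31 → (16,31,2)
replace slot 1: 2·(31+2) − 16 = 50 → (50,31,2)

50,31,2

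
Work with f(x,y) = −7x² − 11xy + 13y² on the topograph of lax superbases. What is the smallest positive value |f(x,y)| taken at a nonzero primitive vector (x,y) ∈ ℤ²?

descent: ρ → (13,11,-7)  [lands on river]
river: ρ → (-7,17,7)
river: ρ → (7,11,-13)
river: ρ → (-13,15,5)
river: ρ → (5,15,-13)
river: ρ → (-13,11,7)
river: ρ → (7,17,-7)
river: ρ → (-7,11,13)
river: ρ → (13,15,-5)
river: ρ → (-5,15,13)
closes: descent 1, river 10
min |a| on river = 5

5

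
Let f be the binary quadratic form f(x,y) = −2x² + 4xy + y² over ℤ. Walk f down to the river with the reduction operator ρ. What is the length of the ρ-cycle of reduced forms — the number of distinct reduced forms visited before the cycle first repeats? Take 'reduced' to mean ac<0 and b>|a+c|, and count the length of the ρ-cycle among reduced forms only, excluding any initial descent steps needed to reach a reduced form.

D = 24, ⌊√D⌋ = 4
river: ρ → (1,4,-2)
river: ρ → (-2,4,1)
ρ-cycle length = 2 (tail of 0 descent steps not counted)

2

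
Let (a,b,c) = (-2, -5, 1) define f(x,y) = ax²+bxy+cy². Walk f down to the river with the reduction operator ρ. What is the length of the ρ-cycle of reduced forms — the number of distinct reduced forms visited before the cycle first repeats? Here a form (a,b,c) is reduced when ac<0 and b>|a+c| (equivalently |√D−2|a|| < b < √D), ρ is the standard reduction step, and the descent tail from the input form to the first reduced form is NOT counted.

D = 33, ⌊√D⌋ = 5
descent: ρ → (1,5,-2)  [lands on river]
river: ρ → (-2,3,3)
river: ρ → (3,3,-2)
river: ρ → (-2,5,1)
ρ-cycle length = 4 (tail of 1 descent step not counted)

4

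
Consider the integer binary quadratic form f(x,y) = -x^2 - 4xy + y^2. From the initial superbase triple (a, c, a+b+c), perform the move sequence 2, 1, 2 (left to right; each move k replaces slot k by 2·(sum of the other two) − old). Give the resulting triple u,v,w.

start (-1,1,-4) = (f(1,0),f(0,1),f(1,1))
replace slot 2: 2·((-1)+(-4)) − 1 = -11 → (-1,-11,-4)
replace slot 1: 2·((-11)+(-4)) − (-1) = -29 → (-29,-11,-4)
replace slot 2: 2·((-29)+(-4)) − (-11) = -55 → (-29,-55,-4)

-29,-55,-4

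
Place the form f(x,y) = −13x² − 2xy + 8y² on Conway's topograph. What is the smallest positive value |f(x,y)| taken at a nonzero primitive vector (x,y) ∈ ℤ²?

descent: ρ → (8,18,-3)  [lands on river]
river: ρ → (-3,18,8)
river: ρ → (8,14,-7)
river: ρ → (-7,14,8)
closes: descent 1, river 4
min |a| on river = 3

3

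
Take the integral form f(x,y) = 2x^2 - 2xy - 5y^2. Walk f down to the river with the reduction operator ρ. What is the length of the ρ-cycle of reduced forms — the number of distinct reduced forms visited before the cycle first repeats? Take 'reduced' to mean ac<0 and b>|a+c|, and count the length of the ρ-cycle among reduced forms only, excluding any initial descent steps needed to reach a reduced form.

D = 44, ⌊√D⌋ = 6
descent: ρ → (-5,2,2)
descent: ρ → (2,6,-1)  [lands on river]
river: ρ → (-1,6,2)
ρ-cycle length = 2 (tail of 2 descent steps not counted)

2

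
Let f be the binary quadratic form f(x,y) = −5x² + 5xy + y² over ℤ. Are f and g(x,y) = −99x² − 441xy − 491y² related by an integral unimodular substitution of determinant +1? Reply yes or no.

D₁ = 45, D₂ = 45
river cycle of f (length 2): (1, 5, -5), (-5, 5, 1)
river cycle of g (length 2): (-5, 5, 1), (1, 5, -5)
cycles coincide ⇒ equivalent

yes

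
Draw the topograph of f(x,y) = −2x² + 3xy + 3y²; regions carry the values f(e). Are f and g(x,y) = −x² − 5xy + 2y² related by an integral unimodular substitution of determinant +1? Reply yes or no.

D₁ = 33, D₂ = 33
river cycle of f (length 4): (3, 3, -2), (-2, 5, 1), (1, 5, -2), (-2, 3, 3)
river cycle of g (length 4): (2, 5, -1), (-1, 5, 2), (2, 3, -3), (-3, 3, 2)
cycles differ ⇒ inequivalent

no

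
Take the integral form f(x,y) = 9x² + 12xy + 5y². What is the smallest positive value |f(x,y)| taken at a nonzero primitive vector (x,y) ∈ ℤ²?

translate: b→-6 (≡12 mod 18), so (9,12,5)→(9,-6,2)
flip: (9,-6,2)→(2,6,9)
translate: b→2 (≡6 mod 4), so (2,6,9)→(2,2,5)
reduced (well bottom): (2,2,5) with a≤c, −a<b≤a
well minimum = a = 2

2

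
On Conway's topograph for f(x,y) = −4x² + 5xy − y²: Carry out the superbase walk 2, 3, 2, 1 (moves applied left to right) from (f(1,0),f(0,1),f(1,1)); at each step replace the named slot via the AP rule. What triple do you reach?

start (-4,-1,0) = (f(1,0),f(0,1),f(1,1))
replace slot 2: 2·((-4)+0) − (-1) = -7 → (-4,-7,0)
replace slot 3: 2·((-4)+(-7)) − 0 = -22 → (-4,-7,-22)
replace slot 2: 2·((-4)+(-22)) − (-7) = -45 → (-4,-45,-22)
replace slot 1: 2·((-45)+(-22)) − (-4) = -130 → (-130,-45,-22)

-130,-45,-22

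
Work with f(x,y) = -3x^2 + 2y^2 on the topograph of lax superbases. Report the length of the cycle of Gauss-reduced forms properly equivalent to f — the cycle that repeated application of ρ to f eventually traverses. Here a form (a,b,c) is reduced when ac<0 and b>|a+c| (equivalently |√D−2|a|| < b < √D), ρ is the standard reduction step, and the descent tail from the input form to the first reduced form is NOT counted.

D = 24, ⌊√D⌋ = 4
descent: ρ → (2,4,-1)  [lands on river]
river: ρ → (-1,4,2)
ρ-cycle length = 2 (tail of 1 descent step not counted)

2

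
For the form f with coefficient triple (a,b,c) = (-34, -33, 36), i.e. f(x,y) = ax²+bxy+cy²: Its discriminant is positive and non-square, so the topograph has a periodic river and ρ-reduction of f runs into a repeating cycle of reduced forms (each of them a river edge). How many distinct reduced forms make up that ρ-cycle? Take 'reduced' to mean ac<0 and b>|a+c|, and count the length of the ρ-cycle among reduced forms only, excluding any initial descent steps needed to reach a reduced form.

D = 5985, ⌊√D⌋ = 77
descent: ρ → (36,33,-34)  [lands on river]
river: ρ → (-34,35,35)
river: ρ → (35,35,-34)
river: ρ → (-34,33,36)
river: ρ → (36,39,-31)
river: ρ → (-31,23,44)
river: ρ → (44,65,-10)
river: ρ → (-10,75,9)
river: ρ → (9,69,-34)
river: ρ → (-34,67,11)
river: ρ → (11,65,-40)
river: ρ → (-40,15,36)
river: ρ → (36,57,-19)
river: ρ → (-19,57,36)
river: ρ → (36,15,-40)
river: ρ → (-40,65,11)
river: ρ → (11,67,-34)
river: ρ → (-34,69,9)
river: ρ → (9,75,-10)
river: ρ → (-10,65,44)
river: ρ → (44,23,-31)
river: ρ → (-31,39,36)
ρ-cycle length = 22 (tail of 1 descent step not counted)

22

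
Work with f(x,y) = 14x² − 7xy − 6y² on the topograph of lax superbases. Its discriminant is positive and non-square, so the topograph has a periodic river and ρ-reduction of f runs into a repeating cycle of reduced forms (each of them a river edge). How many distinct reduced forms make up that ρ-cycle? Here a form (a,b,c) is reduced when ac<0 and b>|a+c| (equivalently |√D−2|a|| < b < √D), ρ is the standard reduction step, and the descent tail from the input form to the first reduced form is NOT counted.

D = 385, ⌊√D⌋ = 19
descent: ρ → (-6,19,1)  [lands on river]
river: ρ → (1,19,-6)
river: ρ → (-6,17,4)
river: ρ → (4,15,-10)
river: ρ → (-10,5,9)
river: ρ → (9,13,-6)
river: ρ → (-6,11,11)
river: ρ → (11,11,-6)
river: ρ → (-6,13,9)
river: ρ → (9,5,-10)
river: ρ → (-10,15,4)
river: ρ → (4,17,-6)
ρ-cycle length = 12 (tail of 1 descent step not counted)

12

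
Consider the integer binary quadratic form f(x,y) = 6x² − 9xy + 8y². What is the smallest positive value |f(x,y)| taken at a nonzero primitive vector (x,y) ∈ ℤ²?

translate: b→3 (≡-9 mod 12), so (6,-9,8)→(6,3,5)
flip: (6,3,5)→(5,-3,6)
reduced (well bottom): (5,-3,6) with a≤c, −a<b≤a
well minimum = a = 5

5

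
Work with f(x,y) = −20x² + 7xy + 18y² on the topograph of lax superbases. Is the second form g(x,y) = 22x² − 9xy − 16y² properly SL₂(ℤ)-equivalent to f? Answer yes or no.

D₁ = 1489, D₂ = 1489
river cycle of f (length 34): (18, 29, -9), (-9, 25, 24), (24, 23, -10), (-10, 37, 3), (3, 35, -22), (-22, 9, 16), (16, 23, -15), (-15, 37, 2), (2, 35, -33), (-33, 31, 4), … (24 more)
river cycle of g (length 34): (-16, 9, 22), (22, 35, -3), (-3, 37, 10), (10, 23, -24), (-24, 25, 9), (9, 29, -18), (-18, 7, 20), (20, 33, -5), (-5, 37, 6), (6, 35, -11), … (24 more)
cycles differ ⇒ inequivalent

no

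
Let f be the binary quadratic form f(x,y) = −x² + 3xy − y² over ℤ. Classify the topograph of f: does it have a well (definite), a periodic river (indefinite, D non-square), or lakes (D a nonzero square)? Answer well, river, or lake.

D = b²−4ac = 3² − 4·(-1)·(-1) = 5
D > 0 non-square ⇒ indefinite ⇒ periodic river

river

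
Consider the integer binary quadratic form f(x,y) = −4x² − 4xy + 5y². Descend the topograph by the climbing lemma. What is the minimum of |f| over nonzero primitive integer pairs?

descent: ρ → (5,4,-4)  [lands on river]
river: ρ → (-4,4,5)
river: ρ → (5,6,-3)
river: ρ → (-3,6,5)
closes: descent 1, river 4
min |a| on river = 3

3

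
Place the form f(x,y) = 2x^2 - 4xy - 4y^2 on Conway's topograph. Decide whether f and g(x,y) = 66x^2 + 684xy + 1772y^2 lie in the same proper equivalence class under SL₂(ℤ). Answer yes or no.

D₁ = 48, D₂ = 48
river cycle of f (length 2): (-4, 4, 2), (2, 4, -4)
river cycle of g (length 2): (2, 4, -4), (-4, 4, 2)
cycles coincide ⇒ equivalent

yes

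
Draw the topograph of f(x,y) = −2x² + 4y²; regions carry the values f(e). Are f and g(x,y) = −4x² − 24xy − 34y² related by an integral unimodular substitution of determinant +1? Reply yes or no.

D₁ = 32, D₂ = 32
river cycle of f (length 2): (-2, 4, 2), (2, 4, -2)
river cycle of g (length 2): (2, 4, -2), (-2, 4, 2)
cycles coincide ⇒ equivalent

yes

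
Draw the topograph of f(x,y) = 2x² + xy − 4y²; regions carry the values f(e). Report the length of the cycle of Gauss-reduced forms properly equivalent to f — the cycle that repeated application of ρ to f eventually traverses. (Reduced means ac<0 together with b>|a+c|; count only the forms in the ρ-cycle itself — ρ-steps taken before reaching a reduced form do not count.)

D = 33, ⌊√D⌋ = 5
descent: ρ → (-4,-1,2)
descent: ρ → (2,5,-1)  [lands on river]
river: ρ → (-1,5,2)
river: ρ → (2,3,-3)
river: ρ → (-3,3,2)
ρ-cycle length = 4 (tail of 2 descent steps not counted)

4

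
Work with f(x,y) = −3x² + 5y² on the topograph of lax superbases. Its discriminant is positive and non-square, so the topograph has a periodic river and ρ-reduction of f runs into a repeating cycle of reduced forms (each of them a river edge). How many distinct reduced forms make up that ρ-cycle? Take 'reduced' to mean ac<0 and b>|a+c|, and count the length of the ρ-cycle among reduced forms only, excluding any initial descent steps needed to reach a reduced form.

D = 60, ⌊√D⌋ = 7
descent: ρ → (5,0,-3)
descent: ρ → (-3,6,2)  [lands on river]
river: ρ → (2,6,-3)
ρ-cycle length = 2 (tail of 2 descent steps not counted)

2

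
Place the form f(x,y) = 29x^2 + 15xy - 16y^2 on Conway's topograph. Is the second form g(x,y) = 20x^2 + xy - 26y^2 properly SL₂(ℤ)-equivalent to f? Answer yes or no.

D₁ = 2081, D₂ = 2081
river cycle of f (length 14): (-16, 17, 28), (28, 39, -5), (-5, 41, 20), (20, 39, -7), (-7, 45, 2), (2, 43, -29), (-29, 15, 16), (16, 17, -28), (-28, 39, 5), (5, 41, -20), … (4 more)
river cycle of g (length 14): (20, 41, -5), (-5, 39, 28), (28, 17, -16), (-16, 15, 29), (29, 43, -2), (-2, 45, 7), (7, 39, -20), (-20, 41, 5), (5, 39, -28), (-28, 17, 16), … (4 more)
cycles differ ⇒ inequivalent

no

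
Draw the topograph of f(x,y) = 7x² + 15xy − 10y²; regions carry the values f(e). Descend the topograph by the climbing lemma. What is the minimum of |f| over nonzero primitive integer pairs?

river: ρ → (-10,5,12)
river: ρ → (12,19,-3)
river: ρ → (-3,17,18)
river: ρ → (18,19,-2)
river: ρ → (-2,21,8)
river: ρ → (8,11,-12)
river: ρ → (-12,13,7)
river: ρ → (7,15,-10)
closes: descent 0, river 8
min |a| on river = 2

2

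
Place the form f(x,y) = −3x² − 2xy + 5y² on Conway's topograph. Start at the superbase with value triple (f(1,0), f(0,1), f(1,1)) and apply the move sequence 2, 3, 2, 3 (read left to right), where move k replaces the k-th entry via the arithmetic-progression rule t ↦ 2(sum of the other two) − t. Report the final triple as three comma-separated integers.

start (-3,5,0) = (f(1,0),f(0,1),f(1,1))
replace slot 2: 2·((-3)+0) − 5 = -11 → (-3,-11,0)
replace slot 3: 2·((-3)+(-11)) − 0 = -28 → (-3,-11,-28)
replace slot 2: 2·((-3)+(-28)) − (-11) = -51 → (-3,-51,-28)
replace slot 3: 2·((-3)+(-51)) − (-28) = -80 → (-3,-51,-80)

-3,-51,-80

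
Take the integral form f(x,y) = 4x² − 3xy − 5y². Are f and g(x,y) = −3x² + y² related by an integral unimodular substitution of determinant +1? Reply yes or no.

D₁ = 89, D₂ = 12
discriminants differ ⇒ not SL₂(ℤ)-equivalent

no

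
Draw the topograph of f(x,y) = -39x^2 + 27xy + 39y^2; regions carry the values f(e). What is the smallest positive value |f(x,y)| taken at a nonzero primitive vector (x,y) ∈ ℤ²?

river: ρ → (39,51,-27)
river: ρ → (-27,57,33)
river: ρ → (33,75,-9)
river: ρ → (-9,69,57)
river: ρ → (57,45,-21)
river: ρ → (-21,81,3)
river: ρ → (3,81,-21)
river: ρ → (-21,45,57)
river: ρ → (57,69,-9)
river: ρ → (-9,75,33)
river: ρ → (33,57,-27)
river: ρ → (-27,51,39)
river: ρ → (39,27,-39)
river: ρ → (-39,51,27)
river: ρ → (27,57,-33)
river: ρ → (-33,75,9)
river: ρ → (9,69,-57)
river: ρ → (-57,45,21)
river: ρ → (21,81,-3)
river: ρ → (-3,81,21)
river: ρ → (21,45,-57)
river: ρ → (-57,69,9)
river: ρ → (9,75,-33)
river: ρ → (-33,57,27)
river: ρ → (27,51,-39)
river: ρ → (-39,27,39)
closes: descent 0, river 26
min |a| on river = 3

3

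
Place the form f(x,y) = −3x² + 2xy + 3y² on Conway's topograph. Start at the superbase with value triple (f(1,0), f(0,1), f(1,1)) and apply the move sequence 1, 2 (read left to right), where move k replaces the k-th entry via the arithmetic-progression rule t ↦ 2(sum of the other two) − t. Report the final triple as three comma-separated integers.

start (-3,3,2) = (f(1,0),f(0,1),f(1,1))
replace slot 1: 2·(3+2) − (-3) = 13 → (13,3,2)
replace slot 2: 2·(13+2) − 3 = 27 → (13,27,2)

13,27,2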